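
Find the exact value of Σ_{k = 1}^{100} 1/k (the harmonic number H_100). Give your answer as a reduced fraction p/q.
H_100 = 14466636279520351160221518043104131447711/2788815009188499086581352357412492142272

Direct summation: H_100 = 1 + 1/2 + ... + 1/100. The least common denominator is lcm(1, ..., 100) = 69720375229712477164533808935312303556800; over this denominator the numerator is 69720375229712477164533808935312303556800 + 34860187614856238582266904467656151778400 + 23240125076570825721511269645104101185600 + 17430093807428119291133452233828075889200 + 13944075045942495432906761787062460711360 + 11620062538285412860755634822552050592800 + 9960053604244639594933401276473186222400 + 8715046903714059645566726116914037944600 + 7746708358856941907170423215034700395200 + 6972037522971247716453380893531230355680 + 6338215929973861560412164448664754868800 + 5810031269142706430377817411276025296400 + 5363105786900959781887216071947100273600 + 4980026802122319797466700638236593111200 + 4648025015314165144302253929020820237120 + 4357523451857029822783363058457018972300 + 4101198542924263362619635819724253150400 + 3873354179428470953585211607517350197600 + 3669493433142761956028095207121700187200 + 3486018761485623858226690446765615177840 + 3320017868081546531644467092157728740800 + 3169107964986930780206082224332377434400 + 3031320662161412050631904736317926241600 + 2905015634571353215188908705638012648200 + 2788815009188499086581352357412492142272 + 2681552893450479890943608035973550136800 + 2582236119618980635723474405011566798400 + 2490013401061159898733350319118296555600 + 2404150869990085419466683066734907019200 + 2324012507657082572151126964510410118560 + 2249044362248789585952703514042332372800 + 2178761725928514911391681529228509486150 + 2112738643324620520137388149554918289600 + 2050599271462131681309817909862126575200 + 1992010720848927918986680255294637244480 + 1936677089714235476792605803758675098800 + 1884334465667904788230643484738170366400 + 1834746716571380978014047603560850093600 + 1787701928966986593962405357315700091200 + 1743009380742811929113345223382807588920 + 1700496956822255540598385583788104964800 + 1660008934040773265822233546078864370400 + 1621404075109592492198460672914239617600 + 1584553982493465390103041112166188717200 + 1549341671771388381434084643006940079040 + 1515660331080706025315952368158963120800 + 1483412238930052705628378913517283054400 + 1452507817285676607594454352819006324100 + 1422864800606377084990485896639026603200 + 1394407504594249543290676178706246071136 + 1367066180974754454206545273241417716800 + 1340776446725239945471804017986775068400 + 1315478777919103342727052998779477425600 + 1291118059809490317861737202505783399200 + 1267643185994772312082432889732950973760 + 1245006700530579949366675159559148277800 + 1223164477714253985342698402373900062400 + 1202075434995042709733341533367453509600 + 1181701275079872494314132354835801755200 + 1162006253828541286075563482255205059280 + 1142956970978893068271046048119873828800 + 1124522181124394792976351757021166186400 + 1106672622693848843881489030719242913600 + 1089380862964257455695840764614254743075 + 1072621157380191956377443214389420054720 + 1056369321662310260068694074777459144800 + 1040602615368842942754235954258392590400 + 1025299635731065840654908954931063287600 + 1010440220720470683543968245439308747200 + 996005360424463959493340127647318622240 + 981977115911443340345546604722708500800 + 968338544857117738396302901879337549400 + 955073633283732563897723410072771281600 + 942167232833952394115321742369085183200 + 929605003062833028860450785804164047424 + 917373358285690489007023801780425046800 + 905459418567694508630309206952107838400 + 893850964483493296981202678657850045600 + 882536395312816166639668467535598779200 + 871504690371405964556672611691403794460 + 860745373206326878574491468337188932800 + 850248478411127770299192791894052482400 + 840004520839909363428118179943521729600 + 830004467020386632911116773039432185200 + 820239708584852672523927163944850630080 + 810702037554796246099230336457119808800 + 801383623330028473155561022244969006400 + 792276991246732695051520556083094358600 + 783375002581039069264424819497891051200 + 774670835885694190717042321503470039520 + 766157969557279968841030867421014324800 + 757830165540353012657976184079481560400 + 749681454082929861984234504680777457600 + 741706119465026352814189456758641527200 + 733898686628552391205619041424340037440 + 726253908642838303797227176409503162050 + 718766754945489455304472257065075294400 + 711432400303188542495242948319513301600 + 704246214441540173379129383184972763200 + 697203752297124771645338089353123035568 = 361665906988008779005537951077603286192775, so H_100 = 361665906988008779005537951077603286192775/69720375229712477164533808935312303556800; reducing by gcd(361665906988008779005537951077603286192775, 69720375229712477164533808935312303556800) = 25 gives 14466636279520351160221518043104131447711/2788815009188499086581352357412492142272 ≈ 5.18738. (The PNT-adjacent estimate ln(100) + γ ≈ 5.18239 matches within O(1/n).)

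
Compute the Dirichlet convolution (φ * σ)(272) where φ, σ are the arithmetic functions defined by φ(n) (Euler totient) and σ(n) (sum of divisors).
(φ * σ)(272) = 2720

Divisors of 272: [1, 2, 4, 8, 16, 17, 34, 68, 136, 272]. For each d | 272:
  d = 1: φ(1) · σ(272/1) = 1 · 558 = 558
  d = 2: φ(2) · σ(272/2) = 1 · 270 = 270
  d = 4: φ(4) · σ(272/4) = 2 · 126 = 252
  d = 8: φ(8) · σ(272/8) = 4 · 54 = 216
  d = 16: φ(16) · σ(272/16) = 8 · 18 = 144
  d = 17: φ(17) · σ(272/17) = 16 · 31 = 496
  d = 34: φ(34) · σ(272/34) = 16 · 15 = 240
  d = 68: φ(68) · σ(272/68) = 32 · 7 = 224
  d = 136: φ(136) · σ(272/136) = 64 · 3 = 192
  d = 272: φ(272) · σ(272/272) = 128 · 1 = 128
Summing: (φ * σ)(272) = 558 + 270 + 252 + 216 + 144 + 496 + 240 + 224 + 192 + 128 = 2720.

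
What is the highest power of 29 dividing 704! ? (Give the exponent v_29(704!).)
v_29(704!) = 24

Legendre's formula: v_p(n!) = Σ_{k ≥ 1} ⌊n / p^k⌋. For p = 29, n = 704, the terms are:
  ⌊704/29^1⌋ = ⌊704/29⌋ = 24
(the next term ⌊704/29^2⌋ = 0, terminating the sum). Summing: v_29(704!) = 24 = 24.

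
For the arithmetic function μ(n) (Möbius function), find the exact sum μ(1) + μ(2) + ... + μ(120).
Σ_{n ≤ 120} μ(n) = -3

Compute μ(n) for each 1 ≤ n ≤ 120: μ(1) = 1, μ(2) = -1, μ(3) = -1, μ(4) = 0, μ(5) = -1, μ(6) = 1, μ(7) = -1, μ(8) = 0, μ(9) = 0, μ(10) = 1, μ(11) = -1, μ(12) = 0, μ(13) = -1, μ(14) = 1, μ(15) = 1, μ(16) = 0, μ(17) = -1, μ(18) = 0, μ(19) = -1, μ(20) = 0, μ(21) = 1, μ(22) = 1, μ(23) = -1, μ(24) = 0, μ(25) = 0, μ(26) = 1, μ(27) = 0, μ(28) = 0, μ(29) = -1, μ(30) = -1, μ(31) = -1, μ(32) = 0, μ(33) = 1, μ(34) = 1, μ(35) = 1, μ(36) = 0, μ(37) = -1, μ(38) = 1, μ(39) = 1, μ(40) = 0, μ(41) = -1, μ(42) = -1, μ(43) = -1, μ(44) = 0, μ(45) = 0, μ(46) = 1, μ(47) = -1, μ(48) = 0, μ(49) = 0, μ(50) = 0, μ(51) = 1, μ(52) = 0, μ(53) = -1, μ(54) = 0, μ(55) = 1, μ(56) = 0, μ(57) = 1, μ(58) = 1, μ(59) = -1, μ(60) = 0, μ(61) = -1, μ(62) = 1, μ(63) = 0, μ(64) = 0, μ(65) = 1, μ(66) = -1, μ(67) = -1, μ(68) = 0, μ(69) = 1, μ(70) = -1, μ(71) = -1, μ(72) = 0, μ(73) = -1, μ(74) = 1, μ(75) = 0, μ(76) = 0, μ(77) = 1, μ(78) = -1, μ(79) = -1, μ(80) = 0, μ(81) = 0, μ(82) = 1, μ(83) = -1, μ(84) = 0, μ(85) = 1, μ(86) = 1, μ(87) = 1, μ(88) = 0, μ(89) = -1, μ(90) = 0, μ(91) = 1, μ(92) = 0, μ(93) = 1, μ(94) = 1, μ(95) = 1, μ(96) = 0, μ(97) = -1, μ(98) = 0, μ(99) = 0, μ(100) = 0, μ(101) = -1, μ(102) = -1, μ(103) = -1, μ(104) = 0, μ(105) = -1, μ(106) = 1, μ(107) = -1, μ(108) = 0, μ(109) = -1, μ(110) = -1, μ(111) = 1, μ(112) = 0, μ(113) = -1, μ(114) = -1, μ(115) = 1, μ(116) = 0, μ(117) = 0, μ(118) = 1, μ(119) = 1, μ(120) = 0. Summing all 120 values: -3. (Mertens function M(x) = Σ_{n ≤ x} μ(n); on average M(x) should be small (PNT ⟺ M(x) = o(x)).)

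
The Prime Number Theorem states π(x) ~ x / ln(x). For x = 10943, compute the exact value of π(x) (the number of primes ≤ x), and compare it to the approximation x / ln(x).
π(10943) = 1329;  x/ln(x) ≈ 1176.61;  relative error ≈ 11.47%.

Directly count primes up to 10943: π(10943) = 1329. The PNT approximation gives 10943/ln(10943) ≈ 10943/9.30046 ≈ 1176.61. Relative error (π(x) − x/ln(x)) / π(x) ≈ 11.47%; the approximation is known to undercount slightly (Li(x) is a better estimate).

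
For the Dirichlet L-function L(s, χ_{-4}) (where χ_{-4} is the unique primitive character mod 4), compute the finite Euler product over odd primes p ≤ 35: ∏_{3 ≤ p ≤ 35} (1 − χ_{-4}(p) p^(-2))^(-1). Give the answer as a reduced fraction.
∏ = 70163108671177093/76623095660544000

The odd primes p ≤ 35 are [3, 5, 7, 11, 13, 17, 19, 23, 29, 31]. For each, χ(p) = 1 if p ≡ 1 mod 4, χ(p) = −1 if p ≡ 3 mod 4. Taking (1 − χ(p)/p^2)^(-1) = p^2/(p^2 − χ(p)): (1 − (-1)/3^2)^(-1) · (1 − (1)/5^2)^(-1) · (1 − (-1)/7^2)^(-1) · (1 − (-1)/11^2)^(-1) · (1 − (1)/13^2)^(-1) · (1 − (1)/17^2)^(-1) · (1 − (-1)/19^2)^(-1) · (1 − (-1)/23^2)^(-1) · (1 − (1)/29^2)^(-1) · (1 − (-1)/31^2)^(-1) = 70163108671177093/76623095660544000.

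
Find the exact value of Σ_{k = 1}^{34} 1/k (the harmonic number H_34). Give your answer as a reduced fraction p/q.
H_34 = 54062195834749/13127595717600

Direct summation: H_34 = 1 + 1/2 + ... + 1/34. The least common denominator is lcm(1, ..., 34) = 144403552893600; over this denominator the numerator is 144403552893600 + 72201776446800 + 48134517631200 + 36100888223400 + 28880710578720 + 24067258815600 + 20629078984800 + 18050444111700 + 16044839210400 + 14440355289360 + 13127595717600 + 12033629407800 + 11107965607200 + 10314539492400 + 9626903526240 + 9025222055850 + 8494326640800 + 8022419605200 + 7600186994400 + 7220177644680 + 6876359661600 + 6563797858800 + 6278415343200 + 6016814703900 + 5776142115744 + 5553982803600 + 5348279736800 + 5157269746200 + 4979432858400 + 4813451763120 + 4658179125600 + 4512611027925 + 4375865239200 + 4247163320400 = 594684154182239, so H_34 = 594684154182239/144403552893600; reducing by gcd(594684154182239, 144403552893600) = 11 gives 54062195834749/13127595717600 ≈ 4.11821. (The PNT-adjacent estimate ln(34) + γ ≈ 4.10358 matches within O(1/n).)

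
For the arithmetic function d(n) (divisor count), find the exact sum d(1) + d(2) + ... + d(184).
Σ_{n ≤ 184} d(n) = 993

Compute d(n) for each 1 ≤ n ≤ 184: d(1) = 1, d(2) = 2, d(3) = 2, d(4) = 3, d(5) = 2, d(6) = 4, d(7) = 2, d(8) = 4, d(9) = 3, d(10) = 4, d(11) = 2, d(12) = 6, d(13) = 2, d(14) = 4, d(15) = 4, d(16) = 5, d(17) = 2, d(18) = 6, d(19) = 2, d(20) = 6, d(21) = 4, d(22) = 4, d(23) = 2, d(24) = 8, d(25) = 3, d(26) = 4, d(27) = 4, d(28) = 6, d(29) = 2, d(30) = 8, d(31) = 2, d(32) = 6, d(33) = 4, d(34) = 4, d(35) = 4, d(36) = 9, d(37) = 2, d(38) = 4, d(39) = 4, d(40) = 8, d(41) = 2, d(42) = 8, d(43) = 2, d(44) = 6, d(45) = 6, d(46) = 4, d(47) = 2, d(48) = 10, d(49) = 3, d(50) = 6, d(51) = 4, d(52) = 6, d(53) = 2, d(54) = 8, d(55) = 4, d(56) = 8, d(57) = 4, d(58) = 4, d(59) = 2, d(60) = 12, d(61) = 2, d(62) = 4, d(63) = 6, d(64) = 7, d(65) = 4, d(66) = 8, d(67) = 2, d(68) = 6, d(69) = 4, d(70) = 8, d(71) = 2, d(72) = 12, d(73) = 2, d(74) = 4, d(75) = 6, d(76) = 6, d(77) = 4, d(78) = 8, d(79) = 2, d(80) = 10, d(81) = 5, d(82) = 4, d(83) = 2, d(84) = 12, d(85) = 4, d(86) = 4, d(87) = 4, d(88) = 8, d(89) = 2, d(90) = 12, d(91) = 4, d(92) = 6, d(93) = 4, d(94) = 4, d(95) = 4, d(96) = 12, d(97) = 2, d(98) = 6, d(99) = 6, d(100) = 9, d(101) = 2, d(102) = 8, d(103) = 2, d(104) = 8, d(105) = 8, d(106) = 4, d(107) = 2, d(108) = 12, d(109) = 2, d(110) = 8, d(111) = 4, d(112) = 10, d(113) = 2, d(114) = 8, d(115) = 4, d(116) = 6, d(117) = 6, d(118) = 4, d(119) = 4, d(120) = 16, d(121) = 3, d(122) = 4, d(123) = 4, d(124) = 6, d(125) = 4, d(126) = 12, d(127) = 2, d(128) = 8, d(129) = 4, d(130) = 8, d(131) = 2, d(132) = 12, d(133) = 4, d(134) = 4, d(135) = 8, d(136) = 8, d(137) = 2, d(138) = 8, d(139) = 2, d(140) = 12, d(141) = 4, d(142) = 4, d(143) = 4, d(144) = 15, d(145) = 4, d(146) = 4, d(147) = 6, d(148) = 6, d(149) = 2, d(150) = 12, d(151) = 2, d(152) = 8, d(153) = 6, d(154) = 8, d(155) = 4, d(156) = 12, d(157) = 2, d(158) = 4, d(159) = 4, d(160) = 12, d(161) = 4, d(162) = 10, d(163) = 2, d(164) = 6, d(165) = 8, d(166) = 4, d(167) = 2, d(168) = 16, d(169) = 3, d(170) = 8, d(171) = 6, d(172) = 6, d(173) = 2, d(174) = 8, d(175) = 6, d(176) = 10, d(177) = 4, d(178) = 4, d(179) = 2, d(180) = 18, d(181) = 2, d(182) = 8, d(183) = 4, d(184) = 8. Summing all 184 values: 993. (Dirichlet's divisor formula: Σ_{n ≤ x} d(n) = x ln(x) + (2γ − 1) x + O(√x). For x = 184, the asymptotic estimate is ≈ 987.96.)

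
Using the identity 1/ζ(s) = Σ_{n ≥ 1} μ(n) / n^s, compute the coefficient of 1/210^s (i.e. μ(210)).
μ(210) = 1

Factor n = 210 = 2 · 3 · 5 · 7. μ(n) = 0 if any exponent ≥ 2 (not squarefree); otherwise μ(n) = (−1)^{ω(n)} where ω(n) is the number of distinct prime factors. Applying: μ(210) = 1.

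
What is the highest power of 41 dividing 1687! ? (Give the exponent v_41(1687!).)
v_41(1687!) = 42

Legendre's formula: v_p(n!) = Σ_{k ≥ 1} ⌊n / p^k⌋. For p = 41, n = 1687, the terms are:
  ⌊1687/41^1⌋ = ⌊1687/41⌋ = 41
  ⌊1687/41^2⌋ = ⌊1687/1681⌋ = 1
(the next term ⌊1687/41^3⌋ = 0, terminating the sum). Summing: v_41(1687!) = 41 + 1 = 42.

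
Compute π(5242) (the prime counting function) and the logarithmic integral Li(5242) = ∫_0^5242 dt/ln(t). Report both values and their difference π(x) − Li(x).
π(5242) = 697;  Li(5242) ≈ 712.61;  π(x) − Li(x) ≈ -15.61.

Direct count of primes ≤ 5242 gives π(5242) = 697. Numerical evaluation of the logarithmic integral gives Li(5242) ≈ 712.61. The difference π(x) − Li(x) ≈ -15.61 is typically negative for small/moderate x (Li(x) overestimates), though Littlewood's theorem shows this sign changes infinitely often.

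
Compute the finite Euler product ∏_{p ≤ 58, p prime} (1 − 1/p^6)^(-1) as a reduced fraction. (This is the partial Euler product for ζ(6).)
∏ = 16399916697843255011967930971578711261087839227653922144798329822985430357794635/16120340632419383592544649060829667066167081196619966516987203957241678930116608

The primes p ≤ 58 are [2, 3, 5, 7, 11, 13, 17, 19, 23, 29, 31, 37, 41, 43, 47, 53]. For each prime, (1 − 1/p^6)^(-1) = p^6 / (p^6 − 1). The product is (1 − 1/2^6)^(-1), (1 − 1/3^6)^(-1), (1 − 1/5^6)^(-1), (1 − 1/7^6)^(-1), (1 − 1/11^6)^(-1), (1 − 1/13^6)^(-1), (1 − 1/17^6)^(-1), (1 − 1/19^6)^(-1), (1 − 1/23^6)^(-1), (1 − 1/29^6)^(-1), (1 − 1/31^6)^(-1), (1 − 1/37^6)^(-1), (1 − 1/41^6)^(-1), (1 − 1/43^6)^(-1), (1 − 1/47^6)^(-1), (1 − 1/53^6)^(-1) = ∏ p^6 / (p^6 − 1) = 16399916697843255011967930971578711261087839227653922144798329822985430357794635/16120340632419383592544649060829667066167081196619966516987203957241678930116608.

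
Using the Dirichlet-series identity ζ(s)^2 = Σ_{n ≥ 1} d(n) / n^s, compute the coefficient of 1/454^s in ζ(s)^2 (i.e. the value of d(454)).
d(454) = 4

ζ(s)^2 = (Σ 1/m^s)(Σ 1/k^s). The coefficient of 1/n^s in the product is the number of ordered pairs (m, k) with mk = n, which equals d(n). For n = 454, divisors are [1, 2, 227, 454], so d(454) = 4.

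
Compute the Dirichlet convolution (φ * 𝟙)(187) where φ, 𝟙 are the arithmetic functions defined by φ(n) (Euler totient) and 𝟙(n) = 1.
(φ * 𝟙)(187) = 187

Divisors of 187: [1, 11, 17, 187]. For each d | 187:
  d = 1: φ(1) · 𝟙(187/1) = 1 · 1 = 1
  d = 11: φ(11) · 𝟙(187/11) = 10 · 1 = 10
  d = 17: φ(17) · 𝟙(187/17) = 16 · 1 = 16
  d = 187: φ(187) · 𝟙(187/187) = 160 · 1 = 160
Summing: (φ * 𝟙)(187) = 1 + 10 + 16 + 160 = 187.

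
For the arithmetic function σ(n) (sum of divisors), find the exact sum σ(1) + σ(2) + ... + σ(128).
Σ_{n ≤ 128} σ(n) = 13535

Compute σ(n) for each 1 ≤ n ≤ 128: σ(1) = 1, σ(2) = 3, σ(3) = 4, σ(4) = 7, σ(5) = 6, σ(6) = 12, σ(7) = 8, σ(8) = 15, σ(9) = 13, σ(10) = 18, σ(11) = 12, σ(12) = 28, σ(13) = 14, σ(14) = 24, σ(15) = 24, σ(16) = 31, σ(17) = 18, σ(18) = 39, σ(19) = 20, σ(20) = 42, σ(21) = 32, σ(22) = 36, σ(23) = 24, σ(24) = 60, σ(25) = 31, σ(26) = 42, σ(27) = 40, σ(28) = 56, σ(29) = 30, σ(30) = 72, σ(31) = 32, σ(32) = 63, σ(33) = 48, σ(34) = 54, σ(35) = 48, σ(36) = 91, σ(37) = 38, σ(38) = 60, σ(39) = 56, σ(40) = 90, σ(41) = 42, σ(42) = 96, σ(43) = 44, σ(44) = 84, σ(45) = 78, σ(46) = 72, σ(47) = 48, σ(48) = 124, σ(49) = 57, σ(50) = 93, σ(51) = 72, σ(52) = 98, σ(53) = 54, σ(54) = 120, σ(55) = 72, σ(56) = 120, σ(57) = 80, σ(58) = 90, σ(59) = 60, σ(60) = 168, σ(61) = 62, σ(62) = 96, σ(63) = 104, σ(64) = 127, σ(65) = 84, σ(66) = 144, σ(67) = 68, σ(68) = 126, σ(69) = 96, σ(70) = 144, σ(71) = 72, σ(72) = 195, σ(73) = 74, σ(74) = 114, σ(75) = 124, σ(76) = 140, σ(77) = 96, σ(78) = 168, σ(79) = 80, σ(80) = 186, σ(81) = 121, σ(82) = 126, σ(83) = 84, σ(84) = 224, σ(85) = 108, σ(86) = 132, σ(87) = 120, σ(88) = 180, σ(89) = 90, σ(90) = 234, σ(91) = 112, σ(92) = 168, σ(93) = 128, σ(94) = 144, σ(95) = 120, σ(96) = 252, σ(97) = 98, σ(98) = 171, σ(99) = 156, σ(100) = 217, σ(101) = 102, σ(102) = 216, σ(103) = 104, σ(104) = 210, σ(105) = 192, σ(106) = 162, σ(107) = 108, σ(108) = 280, σ(109) = 110, σ(110) = 216, σ(111) = 152, σ(112) = 248, σ(113) = 114, σ(114) = 240, σ(115) = 144, σ(116) = 210, σ(117) = 182, σ(118) = 180, σ(119) = 144, σ(120) = 360, σ(121) = 133, σ(122) = 186, σ(123) = 168, σ(124) = 224, σ(125) = 156, σ(126) = 312, σ(127) = 128, σ(128) = 255. Summing all 128 values: 13535. (Average order: Σ_{n ≤ x} σ(n) ~ (π²/12) x². For x = 128, (π²/12)·128² ≈ 13475.30.)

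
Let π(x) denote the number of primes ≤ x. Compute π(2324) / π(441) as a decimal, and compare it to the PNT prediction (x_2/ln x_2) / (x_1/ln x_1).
π(2324)/π(441) = 344/85 ≈ 4.0471;  PNT prediction ≈ 4.1399.

π(441) = 85 and π(2324) = 344, so π(2324)/π(441) ≈ 4.0471. The PNT-predicted ratio is (2324/ln(2324)) / (441/ln(441)) ≈ 4.1399. The two agree to within a few percent, as expected.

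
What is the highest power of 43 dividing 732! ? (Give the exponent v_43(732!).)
v_43(732!) = 17

Legendre's formula: v_p(n!) = Σ_{k ≥ 1} ⌊n / p^k⌋. For p = 43, n = 732, the terms are:
  ⌊732/43^1⌋ = ⌊732/43⌋ = 17
(the next term ⌊732/43^2⌋ = 0, terminating the sum). Summing: v_43(732!) = 17 = 17.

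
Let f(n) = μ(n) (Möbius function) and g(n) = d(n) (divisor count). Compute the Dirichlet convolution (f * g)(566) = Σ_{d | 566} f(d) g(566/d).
(μ * d)(566) = 1

Divisors of 566: [1, 2, 283, 566]. For each d | 566:
  d = 1: μ(1) · d(566/1) = 1 · 4 = 4
  d = 2: μ(2) · d(566/2) = -1 · 2 = -2
  d = 283: μ(283) · d(566/283) = -1 · 2 = -2
  d = 566: μ(566) · d(566/566) = 1 · 1 = 1
Summing: (μ * d)(566) = 4 + -2 + -2 + 1 = 1.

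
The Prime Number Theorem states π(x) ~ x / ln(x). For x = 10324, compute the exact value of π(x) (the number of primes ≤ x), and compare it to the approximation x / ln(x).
π(10324) = 1266;  x/ln(x) ≈ 1117.05;  relative error ≈ 11.77%.

Directly count primes up to 10324: π(10324) = 1266. The PNT approximation gives 10324/ln(10324) ≈ 10324/9.24223 ≈ 1117.05. Relative error (π(x) − x/ln(x)) / π(x) ≈ 11.77%; the approximation is known to undercount slightly (Li(x) is a better estimate).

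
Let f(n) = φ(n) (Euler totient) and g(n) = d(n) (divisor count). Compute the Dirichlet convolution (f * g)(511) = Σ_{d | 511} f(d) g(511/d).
(φ * d)(511) = 592

Divisors of 511: [1, 7, 73, 511]. For each d | 511:
  d = 1: φ(1) · d(511/1) = 1 · 4 = 4
  d = 7: φ(7) · d(511/7) = 6 · 2 = 12
  d = 73: φ(73) · d(511/73) = 72 · 2 = 144
  d = 511: φ(511) · d(511/511) = 432 · 1 = 432
Summing: (φ * d)(511) = 4 + 12 + 144 + 432 = 592.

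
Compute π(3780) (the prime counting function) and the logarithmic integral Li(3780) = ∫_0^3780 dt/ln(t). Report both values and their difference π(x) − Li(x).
π(3780) = 526;  Li(3780) ≈ 538.75;  π(x) − Li(x) ≈ -12.75.

Direct count of primes ≤ 3780 gives π(3780) = 526. Numerical evaluation of the logarithmic integral gives Li(3780) ≈ 538.75. The difference π(x) − Li(x) ≈ -12.75 is typically negative for small/moderate x (Li(x) overestimates), though Littlewood's theorem shows this sign changes infinitely often.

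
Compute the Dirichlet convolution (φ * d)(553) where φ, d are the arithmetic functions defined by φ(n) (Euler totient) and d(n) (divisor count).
(φ * d)(553) = 640

Divisors of 553: [1, 7, 79, 553]. For each d | 553:
  d = 1: φ(1) · d(553/1) = 1 · 4 = 4
  d = 7: φ(7) · d(553/7) = 6 · 2 = 12
  d = 79: φ(79) · d(553/79) = 78 · 2 = 156
  d = 553: φ(553) · d(553/553) = 468 · 1 = 468
Summing: (φ * d)(553) = 4 + 12 + 156 + 468 = 640.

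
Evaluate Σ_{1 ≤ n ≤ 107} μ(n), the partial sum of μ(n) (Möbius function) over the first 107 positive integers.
Σ_{n ≤ 107} μ(n) = -3

Compute μ(n) for each 1 ≤ n ≤ 107: μ(1) = 1, μ(2) = -1, μ(3) = -1, μ(4) = 0, μ(5) = -1, μ(6) = 1, μ(7) = -1, μ(8) = 0, μ(9) = 0, μ(10) = 1, μ(11) = -1, μ(12) = 0, μ(13) = -1, μ(14) = 1, μ(15) = 1, μ(16) = 0, μ(17) = -1, μ(18) = 0, μ(19) = -1, μ(20) = 0, μ(21) = 1, μ(22) = 1, μ(23) = -1, μ(24) = 0, μ(25) = 0, μ(26) = 1, μ(27) = 0, μ(28) = 0, μ(29) = -1, μ(30) = -1, μ(31) = -1, μ(32) = 0, μ(33) = 1, μ(34) = 1, μ(35) = 1, μ(36) = 0, μ(37) = -1, μ(38) = 1, μ(39) = 1, μ(40) = 0, μ(41) = -1, μ(42) = -1, μ(43) = -1, μ(44) = 0, μ(45) = 0, μ(46) = 1, μ(47) = -1, μ(48) = 0, μ(49) = 0, μ(50) = 0, μ(51) = 1, μ(52) = 0, μ(53) = -1, μ(54) = 0, μ(55) = 1, μ(56) = 0, μ(57) = 1, μ(58) = 1, μ(59) = -1, μ(60) = 0, μ(61) = -1, μ(62) = 1, μ(63) = 0, μ(64) = 0, μ(65) = 1, μ(66) = -1, μ(67) = -1, μ(68) = 0, μ(69) = 1, μ(70) = -1, μ(71) = -1, μ(72) = 0, μ(73) = -1, μ(74) = 1, μ(75) = 0, μ(76) = 0, μ(77) = 1, μ(78) = -1, μ(79) = -1, μ(80) = 0, μ(81) = 0, μ(82) = 1, μ(83) = -1, μ(84) = 0, μ(85) = 1, μ(86) = 1, μ(87) = 1, μ(88) = 0, μ(89) = -1, μ(90) = 0, μ(91) = 1, μ(92) = 0, μ(93) = 1, μ(94) = 1, μ(95) = 1, μ(96) = 0, μ(97) = -1, μ(98) = 0, μ(99) = 0, μ(100) = 0, μ(101) = -1, μ(102) = -1, μ(103) = -1, μ(104) = 0, μ(105) = -1, μ(106) = 1, μ(107) = -1. Summing all 107 values: -3. (Mertens function M(x) = Σ_{n ≤ x} μ(n); on average M(x) should be small (PNT ⟺ M(x) = o(x)).)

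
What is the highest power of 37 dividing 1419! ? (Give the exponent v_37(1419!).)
v_37(1419!) = 39

Legendre's formula: v_p(n!) = Σ_{k ≥ 1} ⌊n / p^k⌋. For p = 37, n = 1419, the terms are:
  ⌊1419/37^1⌋ = ⌊1419/37⌋ = 38
  ⌊1419/37^2⌋ = ⌊1419/1369⌋ = 1
(the next term ⌊1419/37^3⌋ = 0, terminating the sum). Summing: v_37(1419!) = 38 + 1 = 39.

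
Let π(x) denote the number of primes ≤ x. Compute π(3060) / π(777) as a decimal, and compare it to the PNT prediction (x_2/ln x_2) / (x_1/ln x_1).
π(3060)/π(777) = 437/137 ≈ 3.1898;  PNT prediction ≈ 3.2656.

π(777) = 137 and π(3060) = 437, so π(3060)/π(777) ≈ 3.1898. The PNT-predicted ratio is (3060/ln(3060)) / (777/ln(777)) ≈ 3.2656. The two agree to within a few percent, as expected.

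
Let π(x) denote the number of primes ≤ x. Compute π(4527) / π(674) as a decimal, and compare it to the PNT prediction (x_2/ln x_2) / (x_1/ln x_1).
π(4527)/π(674) = 615/122 ≈ 5.0410;  PNT prediction ≈ 5.1969.

π(674) = 122 and π(4527) = 615, so π(4527)/π(674) ≈ 5.0410. The PNT-predicted ratio is (4527/ln(4527)) / (674/ln(674)) ≈ 5.1969. The two agree to within a few percent, as expected.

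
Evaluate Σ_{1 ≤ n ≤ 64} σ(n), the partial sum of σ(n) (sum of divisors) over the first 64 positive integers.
Σ_{n ≤ 64} σ(n) = 3403

Compute σ(n) for each 1 ≤ n ≤ 64: σ(1) = 1, σ(2) = 3, σ(3) = 4, σ(4) = 7, σ(5) = 6, σ(6) = 12, σ(7) = 8, σ(8) = 15, σ(9) = 13, σ(10) = 18, σ(11) = 12, σ(12) = 28, σ(13) = 14, σ(14) = 24, σ(15) = 24, σ(16) = 31, σ(17) = 18, σ(18) = 39, σ(19) = 20, σ(20) = 42, σ(21) = 32, σ(22) = 36, σ(23) = 24, σ(24) = 60, σ(25) = 31, σ(26) = 42, σ(27) = 40, σ(28) = 56, σ(29) = 30, σ(30) = 72, σ(31) = 32, σ(32) = 63, σ(33) = 48, σ(34) = 54, σ(35) = 48, σ(36) = 91, σ(37) = 38, σ(38) = 60, σ(39) = 56, σ(40) = 90, σ(41) = 42, σ(42) = 96, σ(43) = 44, σ(44) = 84, σ(45) = 78, σ(46) = 72, σ(47) = 48, σ(48) = 124, σ(49) = 57, σ(50) = 93, σ(51) = 72, σ(52) = 98, σ(53) = 54, σ(54) = 120, σ(55) = 72, σ(56) = 120, σ(57) = 80, σ(58) = 90, σ(59) = 60, σ(60) = 168, σ(61) = 62, σ(62) = 96, σ(63) = 104, σ(64) = 127. Summing all 64 values: 3403. (Average order: Σ_{n ≤ x} σ(n) ~ (π²/12) x². For x = 64, (π²/12)·64² ≈ 3368.82.)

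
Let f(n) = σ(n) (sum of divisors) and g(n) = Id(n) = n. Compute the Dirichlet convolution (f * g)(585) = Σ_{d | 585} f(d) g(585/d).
(σ * Id)(585) = 10098

Divisors of 585: [1, 3, 5, 9, 13, 15, 39, 45, 65, 117, 195, 585]. For each d | 585:
  d = 1: σ(1) · Id(585/1) = 1 · 585 = 585
  d = 3: σ(3) · Id(585/3) = 4 · 195 = 780
  d = 5: σ(5) · Id(585/5) = 6 · 117 = 702
  d = 9: σ(9) · Id(585/9) = 13 · 65 = 845
  d = 13: σ(13) · Id(585/13) = 14 · 45 = 630
  d = 15: σ(15) · Id(585/15) = 24 · 39 = 936
  d = 39: σ(39) · Id(585/39) = 56 · 15 = 840
  d = 45: σ(45) · Id(585/45) = 78 · 13 = 1014
  d = 65: σ(65) · Id(585/65) = 84 · 9 = 756
  d = 117: σ(117) · Id(585/117) = 182 · 5 = 910
  d = 195: σ(195) · Id(585/195) = 336 · 3 = 1008
  d = 585: σ(585) · Id(585/585) = 1092 · 1 = 1092
Summing: (σ * Id)(585) = 585 + 780 + 702 + 845 + 630 + 936 + 840 + 1014 + 756 + 910 + 1008 + 1092 = 10098.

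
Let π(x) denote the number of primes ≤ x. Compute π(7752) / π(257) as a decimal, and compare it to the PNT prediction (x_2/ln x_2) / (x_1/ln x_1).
π(7752)/π(257) = 982/55 ≈ 17.8545;  PNT prediction ≈ 18.6897.

π(257) = 55 and π(7752) = 982, so π(7752)/π(257) ≈ 17.8545. The PNT-predicted ratio is (7752/ln(7752)) / (257/ln(257)) ≈ 18.6897. The two agree to within a few percent, as expected.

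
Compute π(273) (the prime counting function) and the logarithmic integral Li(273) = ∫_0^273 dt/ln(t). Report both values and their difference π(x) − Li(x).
π(273) = 58;  Li(273) ≈ 63.56;  π(x) − Li(x) ≈ -5.56.

Direct count of primes ≤ 273 gives π(273) = 58. Numerical evaluation of the logarithmic integral gives Li(273) ≈ 63.56. The difference π(x) − Li(x) ≈ -5.56 is typically negative for small/moderate x (Li(x) overestimates), though Littlewood's theorem shows this sign changes infinitely often.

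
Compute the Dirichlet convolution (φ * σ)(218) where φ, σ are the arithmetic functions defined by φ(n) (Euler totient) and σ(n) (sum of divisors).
(φ * σ)(218) = 872

Divisors of 218: [1, 2, 109, 218]. For each d | 218:
  d = 1: φ(1) · σ(218/1) = 1 · 330 = 330
  d = 2: φ(2) · σ(218/2) = 1 · 110 = 110
  d = 109: φ(109) · σ(218/109) = 108 · 3 = 324
  d = 218: φ(218) · σ(218/218) = 108 · 1 = 108
Summing: (φ * σ)(218) = 330 + 110 + 324 + 108 = 872.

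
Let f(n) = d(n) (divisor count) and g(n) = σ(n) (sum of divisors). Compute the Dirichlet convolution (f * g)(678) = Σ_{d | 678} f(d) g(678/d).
(d * σ)(678) = 3480

Divisors of 678: [1, 2, 3, 6, 113, 226, 339, 678]. For each d | 678:
  d = 1: d(1) · σ(678/1) = 1 · 1368 = 1368
  d = 2: d(2) · σ(678/2) = 2 · 456 = 912
  d = 3: d(3) · σ(678/3) = 2 · 342 = 684
  d = 6: d(6) · σ(678/6) = 4 · 114 = 456
  d = 113: d(113) · σ(678/113) = 2 · 12 = 24
  d = 226: d(226) · σ(678/226) = 4 · 4 = 16
  d = 339: d(339) · σ(678/339) = 4 · 3 = 12
  d = 678: d(678) · σ(678/678) = 8 · 1 = 8
Summing: (d * σ)(678) = 1368 + 912 + 684 + 456 + 24 + 16 + 12 + 8 = 3480.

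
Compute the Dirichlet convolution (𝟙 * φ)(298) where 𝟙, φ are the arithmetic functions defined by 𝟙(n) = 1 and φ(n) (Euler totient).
(𝟙 * φ)(298) = 298

Divisors of 298: [1, 2, 149, 298]. For each d | 298:
  d = 1: 𝟙(1) · φ(298/1) = 1 · 148 = 148
  d = 2: 𝟙(2) · φ(298/2) = 1 · 148 = 148
  d = 149: 𝟙(149) · φ(298/149) = 1 · 1 = 1
  d = 298: 𝟙(298) · φ(298/298) = 1 · 1 = 1
Summing: (𝟙 * φ)(298) = 148 + 148 + 1 + 1 = 298.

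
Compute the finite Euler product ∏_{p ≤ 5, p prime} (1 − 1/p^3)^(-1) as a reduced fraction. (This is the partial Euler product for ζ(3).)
∏ = 3375/2821

The primes p ≤ 5 are [2, 3, 5]. For each prime, (1 − 1/p^3)^(-1) = p^3 / (p^3 − 1). The product is (1 − 1/2^3)^(-1), (1 − 1/3^3)^(-1), (1 − 1/5^3)^(-1) = ∏ p^3 / (p^3 − 1) = 3375/2821.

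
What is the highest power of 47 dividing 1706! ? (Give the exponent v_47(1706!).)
v_47(1706!) = 36

Legendre's formula: v_p(n!) = Σ_{k ≥ 1} ⌊n / p^k⌋. For p = 47, n = 1706, the terms are:
  ⌊1706/47^1⌋ = ⌊1706/47⌋ = 36
(the next term ⌊1706/47^2⌋ = 0, terminating the sum). Summing: v_47(1706!) = 36 = 36.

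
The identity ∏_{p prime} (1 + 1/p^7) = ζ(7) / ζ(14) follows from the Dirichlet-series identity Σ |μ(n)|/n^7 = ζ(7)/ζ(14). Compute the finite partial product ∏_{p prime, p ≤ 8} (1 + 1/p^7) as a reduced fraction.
∏ = 31528037707363/31268898281250

The primes p ≤ 8 are [2, 3, 5, 7]. For each, (1 + 1/p^7) = (p^7 + 1)/p^7. Multiplying these fractions over p ∈ [2, 3, 5, 7] gives 31528037707363/31268898281250. (In the limit P → ∞ this tends to ζ(7)/ζ(14).)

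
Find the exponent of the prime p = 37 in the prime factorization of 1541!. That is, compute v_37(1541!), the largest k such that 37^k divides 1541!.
v_37(1541!) = 42

Legendre's formula: v_p(n!) = Σ_{k ≥ 1} ⌊n / p^k⌋. For p = 37, n = 1541, the terms are:
  ⌊1541/37^1⌋ = ⌊1541/37⌋ = 41
  ⌊1541/37^2⌋ = ⌊1541/1369⌋ = 1
(the next term ⌊1541/37^3⌋ = 0, terminating the sum). Summing: v_37(1541!) = 41 + 1 = 42.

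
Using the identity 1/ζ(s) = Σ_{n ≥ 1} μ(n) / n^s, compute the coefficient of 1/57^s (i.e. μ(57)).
μ(57) = 1

Factor n = 57 = 3 · 19. μ(n) = 0 if any exponent ≥ 2 (not squarefree); otherwise μ(n) = (−1)^{ω(n)} where ω(n) is the number of distinct prime factors. Applying: μ(57) = 1.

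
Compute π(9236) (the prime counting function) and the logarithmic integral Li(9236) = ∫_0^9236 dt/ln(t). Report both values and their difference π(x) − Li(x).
π(9236) = 1144;  Li(9236) ≈ 1162.83;  π(x) − Li(x) ≈ -18.83.

Direct count of primes ≤ 9236 gives π(9236) = 1144. Numerical evaluation of the logarithmic integral gives Li(9236) ≈ 1162.83. The difference π(x) − Li(x) ≈ -18.83 is typically negative for small/moderate x (Li(x) overestimates), though Littlewood's theorem shows this sign changes infinitely often.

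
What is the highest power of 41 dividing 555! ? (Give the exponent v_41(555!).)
v_41(555!) = 13

Legendre's formula: v_p(n!) = Σ_{k ≥ 1} ⌊n / p^k⌋. For p = 41, n = 555, the terms are:
  ⌊555/41^1⌋ = ⌊555/41⌋ = 13
(the next term ⌊555/41^2⌋ = 0, terminating the sum). Summing: v_41(555!) = 13 = 13.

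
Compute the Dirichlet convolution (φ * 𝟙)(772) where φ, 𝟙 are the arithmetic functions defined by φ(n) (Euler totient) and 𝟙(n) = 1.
(φ * 𝟙)(772) = 772

Divisors of 772: [1, 2, 4, 193, 386, 772]. For each d | 772:
  d = 1: φ(1) · 𝟙(772/1) = 1 · 1 = 1
  d = 2: φ(2) · 𝟙(772/2) = 1 · 1 = 1
  d = 4: φ(4) · 𝟙(772/4) = 2 · 1 = 2
  d = 193: φ(193) · 𝟙(772/193) = 192 · 1 = 192
  d = 386: φ(386) · 𝟙(772/386) = 192 · 1 = 192
  d = 772: φ(772) · 𝟙(772/772) = 384 · 1 = 384
Summing: (φ * 𝟙)(772) = 1 + 1 + 2 + 192 + 192 + 384 = 772.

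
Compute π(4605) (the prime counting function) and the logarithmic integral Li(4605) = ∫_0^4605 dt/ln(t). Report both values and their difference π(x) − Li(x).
π(4605) = 623;  Li(4605) ≈ 637.68;  π(x) − Li(x) ≈ -14.68.

Direct count of primes ≤ 4605 gives π(4605) = 623. Numerical evaluation of the logarithmic integral gives Li(4605) ≈ 637.68. The difference π(x) − Li(x) ≈ -14.68 is typically negative for small/moderate x (Li(x) overestimates), though Littlewood's theorem shows this sign changes infinitely often.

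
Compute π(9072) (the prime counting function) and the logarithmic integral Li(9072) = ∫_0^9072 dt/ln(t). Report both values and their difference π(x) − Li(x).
π(9072) = 1127;  Li(9072) ≈ 1144.85;  π(x) − Li(x) ≈ -17.85.

Direct count of primes ≤ 9072 gives π(9072) = 1127. Numerical evaluation of the logarithmic integral gives Li(9072) ≈ 1144.85. The difference π(x) − Li(x) ≈ -17.85 is typically negative for small/moderate x (Li(x) overestimates), though Littlewood's theorem shows this sign changes infinitely often.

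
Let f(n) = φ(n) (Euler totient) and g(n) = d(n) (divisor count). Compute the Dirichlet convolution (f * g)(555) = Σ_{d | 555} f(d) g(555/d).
(φ * d)(555) = 912

Divisors of 555: [1, 3, 5, 15, 37, 111, 185, 555]. For each d | 555:
  d = 1: φ(1) · d(555/1) = 1 · 8 = 8
  d = 3: φ(3) · d(555/3) = 2 · 4 = 8
  d = 5: φ(5) · d(555/5) = 4 · 4 = 16
  d = 15: φ(15) · d(555/15) = 8 · 2 = 16
  d = 37: φ(37) · d(555/37) = 36 · 4 = 144
  d = 111: φ(111) · d(555/111) = 72 · 2 = 144
  d = 185: φ(185) · d(555/185) = 144 · 2 = 288
  d = 555: φ(555) · d(555/555) = 288 · 1 = 288
Summing: (φ * d)(555) = 8 + 8 + 16 + 16 + 144 + 144 + 288 + 288 = 912.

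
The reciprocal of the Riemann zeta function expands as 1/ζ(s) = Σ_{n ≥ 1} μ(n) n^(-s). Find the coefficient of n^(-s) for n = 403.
μ(403) = 1

Factor n = 403 = 13 · 31. μ(n) = 0 if any exponent ≥ 2 (not squarefree); otherwise μ(n) = (−1)^{ω(n)} where ω(n) is the number of distinct prime factors. Applying: μ(403) = 1.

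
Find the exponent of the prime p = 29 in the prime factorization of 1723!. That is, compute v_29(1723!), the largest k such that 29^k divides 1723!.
v_29(1723!) = 61

Legendre's formula: v_p(n!) = Σ_{k ≥ 1} ⌊n / p^k⌋. For p = 29, n = 1723, the terms are:
  ⌊1723/29^1⌋ = ⌊1723/29⌋ = 59
  ⌊1723/29^2⌋ = ⌊1723/841⌋ = 2
(the next term ⌊1723/29^3⌋ = 0, terminating the sum). Summing: v_29(1723!) = 59 + 2 = 61.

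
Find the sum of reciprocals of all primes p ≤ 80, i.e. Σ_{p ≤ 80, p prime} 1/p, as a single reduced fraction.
Σ 1/p = 5692733621468679832887230172131/3217644767340672907899084554130

π(80) = 22, so the primes ≤ 80 are [2, 3, 5, 7, 11, 13, 17, 19, 23, 29, 31, 37, 41, 43, 47, 53, 59, 61, 67, 71, 73, 79]. Summing 1/p over these primes: 5692733621468679832887230172131/3217644767340672907899084554130 ≈ 1.7692. Mertens estimate ln ln(80) + 0.2615 ≈ 1.7390.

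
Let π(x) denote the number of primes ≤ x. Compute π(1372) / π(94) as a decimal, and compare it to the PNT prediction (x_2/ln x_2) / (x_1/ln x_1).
π(1372)/π(94) = 219/24 ≈ 9.1250;  PNT prediction ≈ 9.1795.

π(94) = 24 and π(1372) = 219, so π(1372)/π(94) ≈ 9.1250. The PNT-predicted ratio is (1372/ln(1372)) / (94/ln(94)) ≈ 9.1795. The two agree to within a few percent, as expected.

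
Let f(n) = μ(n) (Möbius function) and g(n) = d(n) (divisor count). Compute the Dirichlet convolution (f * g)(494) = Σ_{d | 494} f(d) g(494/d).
(μ * d)(494) = 1

Divisors of 494: [1, 2, 13, 19, 26, 38, 247, 494]. For each d | 494:
  d = 1: μ(1) · d(494/1) = 1 · 8 = 8
  d = 2: μ(2) · d(494/2) = -1 · 4 = -4
  d = 13: μ(13) · d(494/13) = -1 · 4 = -4
  d = 19: μ(19) · d(494/19) = -1 · 4 = -4
  d = 26: μ(26) · d(494/26) = 1 · 2 = 2
  d = 38: μ(38) · d(494/38) = 1 · 2 = 2
  d = 247: μ(247) · d(494/247) = 1 · 2 = 2
  d = 494: μ(494) · d(494/494) = -1 · 1 = -1
Summing: (μ * d)(494) = 8 + -4 + -4 + -4 + 2 + 2 + 2 + -1 = 1.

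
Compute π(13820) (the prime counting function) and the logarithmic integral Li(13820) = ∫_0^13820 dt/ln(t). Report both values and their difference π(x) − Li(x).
π(13820) = 1633;  Li(13820) ≈ 1653.39;  π(x) − Li(x) ≈ -20.39.

Direct count of primes ≤ 13820 gives π(13820) = 1633. Numerical evaluation of the logarithmic integral gives Li(13820) ≈ 1653.39. The difference π(x) − Li(x) ≈ -20.39 is typically negative for small/moderate x (Li(x) overestimates), though Littlewood's theorem shows this sign changes infinitely often.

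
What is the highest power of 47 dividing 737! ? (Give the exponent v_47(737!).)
v_47(737!) = 15

Legendre's formula: v_p(n!) = Σ_{k ≥ 1} ⌊n / p^k⌋. For p = 47, n = 737, the terms are:
  ⌊737/47^1⌋ = ⌊737/47⌋ = 15
(the next term ⌊737/47^2⌋ = 0, terminating the sum). Summing: v_47(737!) = 15 = 15.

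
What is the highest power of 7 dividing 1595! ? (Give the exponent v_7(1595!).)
v_7(1595!) = 263

Legendre's formula: v_p(n!) = Σ_{k ≥ 1} ⌊n / p^k⌋. For p = 7, n = 1595, the terms are:
  ⌊1595/7^1⌋ = ⌊1595/7⌋ = 227
  ⌊1595/7^2⌋ = ⌊1595/49⌋ = 32
  ⌊1595/7^3⌋ = ⌊1595/343⌋ = 4
(the next term ⌊1595/7^4⌋ = 0, terminating the sum). Summing: v_7(1595!) = 227 + 32 + 4 = 263.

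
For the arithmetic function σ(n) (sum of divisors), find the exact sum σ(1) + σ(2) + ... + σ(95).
Σ_{n ≤ 95} σ(n) = 7405

Compute σ(n) for each 1 ≤ n ≤ 95: σ(1) = 1, σ(2) = 3, σ(3) = 4, σ(4) = 7, σ(5) = 6, σ(6) = 12, σ(7) = 8, σ(8) = 15, σ(9) = 13, σ(10) = 18, σ(11) = 12, σ(12) = 28, σ(13) = 14, σ(14) = 24, σ(15) = 24, σ(16) = 31, σ(17) = 18, σ(18) = 39, σ(19) = 20, σ(20) = 42, σ(21) = 32, σ(22) = 36, σ(23) = 24, σ(24) = 60, σ(25) = 31, σ(26) = 42, σ(27) = 40, σ(28) = 56, σ(29) = 30, σ(30) = 72, σ(31) = 32, σ(32) = 63, σ(33) = 48, σ(34) = 54, σ(35) = 48, σ(36) = 91, σ(37) = 38, σ(38) = 60, σ(39) = 56, σ(40) = 90, σ(41) = 42, σ(42) = 96, σ(43) = 44, σ(44) = 84, σ(45) = 78, σ(46) = 72, σ(47) = 48, σ(48) = 124, σ(49) = 57, σ(50) = 93, σ(51) = 72, σ(52) = 98, σ(53) = 54, σ(54) = 120, σ(55) = 72, σ(56) = 120, σ(57) = 80, σ(58) = 90, σ(59) = 60, σ(60) = 168, σ(61) = 62, σ(62) = 96, σ(63) = 104, σ(64) = 127, σ(65) = 84, σ(66) = 144, σ(67) = 68, σ(68) = 126, σ(69) = 96, σ(70) = 144, σ(71) = 72, σ(72) = 195, σ(73) = 74, σ(74) = 114, σ(75) = 124, σ(76) = 140, σ(77) = 96, σ(78) = 168, σ(79) = 80, σ(80) = 186, σ(81) = 121, σ(82) = 126, σ(83) = 84, σ(84) = 224, σ(85) = 108, σ(86) = 132, σ(87) = 120, σ(88) = 180, σ(89) = 90, σ(90) = 234, σ(91) = 112, σ(92) = 168, σ(93) = 128, σ(94) = 144, σ(95) = 120. Summing all 95 values: 7405. (Average order: Σ_{n ≤ x} σ(n) ~ (π²/12) x². For x = 95, (π²/12)·95² ≈ 7422.76.)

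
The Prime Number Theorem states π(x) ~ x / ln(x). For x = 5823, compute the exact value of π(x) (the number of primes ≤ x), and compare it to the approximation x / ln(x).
π(5823) = 764;  x/ln(x) ≈ 671.66;  relative error ≈ 12.09%.

Directly count primes up to 5823: π(5823) = 764. The PNT approximation gives 5823/ln(5823) ≈ 5823/8.66957 ≈ 671.66. Relative error (π(x) − x/ln(x)) / π(x) ≈ 12.09%; the approximation is known to undercount slightly (Li(x) is a better estimate).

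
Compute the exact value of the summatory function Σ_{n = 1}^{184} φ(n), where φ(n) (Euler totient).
Σ_{n ≤ 184} φ(n) = 10340

Compute φ(n) for each 1 ≤ n ≤ 184: φ(1) = 1, φ(2) = 1, φ(3) = 2, φ(4) = 2, φ(5) = 4, φ(6) = 2, φ(7) = 6, φ(8) = 4, φ(9) = 6, φ(10) = 4, φ(11) = 10, φ(12) = 4, φ(13) = 12, φ(14) = 6, φ(15) = 8, φ(16) = 8, φ(17) = 16, φ(18) = 6, φ(19) = 18, φ(20) = 8, φ(21) = 12, φ(22) = 10, φ(23) = 22, φ(24) = 8, φ(25) = 20, φ(26) = 12, φ(27) = 18, φ(28) = 12, φ(29) = 28, φ(30) = 8, φ(31) = 30, φ(32) = 16, φ(33) = 20, φ(34) = 16, φ(35) = 24, φ(36) = 12, φ(37) = 36, φ(38) = 18, φ(39) = 24, φ(40) = 16, φ(41) = 40, φ(42) = 12, φ(43) = 42, φ(44) = 20, φ(45) = 24, φ(46) = 22, φ(47) = 46, φ(48) = 16, φ(49) = 42, φ(50) = 20, φ(51) = 32, φ(52) = 24, φ(53) = 52, φ(54) = 18, φ(55) = 40, φ(56) = 24, φ(57) = 36, φ(58) = 28, φ(59) = 58, φ(60) = 16, φ(61) = 60, φ(62) = 30, φ(63) = 36, φ(64) = 32, φ(65) = 48, φ(66) = 20, φ(67) = 66, φ(68) = 32, φ(69) = 44, φ(70) = 24, φ(71) = 70, φ(72) = 24, φ(73) = 72, φ(74) = 36, φ(75) = 40, φ(76) = 36, φ(77) = 60, φ(78) = 24, φ(79) = 78, φ(80) = 32, φ(81) = 54, φ(82) = 40, φ(83) = 82, φ(84) = 24, φ(85) = 64, φ(86) = 42, φ(87) = 56, φ(88) = 40, φ(89) = 88, φ(90) = 24, φ(91) = 72, φ(92) = 44, φ(93) = 60, φ(94) = 46, φ(95) = 72, φ(96) = 32, φ(97) = 96, φ(98) = 42, φ(99) = 60, φ(100) = 40, φ(101) = 100, φ(102) = 32, φ(103) = 102, φ(104) = 48, φ(105) = 48, φ(106) = 52, φ(107) = 106, φ(108) = 36, φ(109) = 108, φ(110) = 40, φ(111) = 72, φ(112) = 48, φ(113) = 112, φ(114) = 36, φ(115) = 88, φ(116) = 56, φ(117) = 72, φ(118) = 58, φ(119) = 96, φ(120) = 32, φ(121) = 110, φ(122) = 60, φ(123) = 80, φ(124) = 60, φ(125) = 100, φ(126) = 36, φ(127) = 126, φ(128) = 64, φ(129) = 84, φ(130) = 48, φ(131) = 130, φ(132) = 40, φ(133) = 108, φ(134) = 66, φ(135) = 72, φ(136) = 64, φ(137) = 136, φ(138) = 44, φ(139) = 138, φ(140) = 48, φ(141) = 92, φ(142) = 70, φ(143) = 120, φ(144) = 48, φ(145) = 112, φ(146) = 72, φ(147) = 84, φ(148) = 72, φ(149) = 148, φ(150) = 40, φ(151) = 150, φ(152) = 72, φ(153) = 96, φ(154) = 60, φ(155) = 120, φ(156) = 48, φ(157) = 156, φ(158) = 78, φ(159) = 104, φ(160) = 64, φ(161) = 132, φ(162) = 54, φ(163) = 162, φ(164) = 80, φ(165) = 80, φ(166) = 82, φ(167) = 166, φ(168) = 48, φ(169) = 156, φ(170) = 64, φ(171) = 108, φ(172) = 84, φ(173) = 172, φ(174) = 56, φ(175) = 120, φ(176) = 80, φ(177) = 116, φ(178) = 88, φ(179) = 178, φ(180) = 48, φ(181) = 180, φ(182) = 72, φ(183) = 120, φ(184) = 88. Summing all 184 values: 10340. (Average order: Σ_{n ≤ x} φ(n) ~ (3/π²) x². For x = 184, (3/π²)·184² ≈ 10290.99.)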